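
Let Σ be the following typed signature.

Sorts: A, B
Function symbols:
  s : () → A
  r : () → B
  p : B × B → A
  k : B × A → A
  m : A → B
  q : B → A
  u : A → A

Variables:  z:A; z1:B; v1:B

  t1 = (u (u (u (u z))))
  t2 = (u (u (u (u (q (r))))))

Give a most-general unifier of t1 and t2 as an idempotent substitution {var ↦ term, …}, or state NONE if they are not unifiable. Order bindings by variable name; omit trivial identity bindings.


{z ↦ (q (r))}


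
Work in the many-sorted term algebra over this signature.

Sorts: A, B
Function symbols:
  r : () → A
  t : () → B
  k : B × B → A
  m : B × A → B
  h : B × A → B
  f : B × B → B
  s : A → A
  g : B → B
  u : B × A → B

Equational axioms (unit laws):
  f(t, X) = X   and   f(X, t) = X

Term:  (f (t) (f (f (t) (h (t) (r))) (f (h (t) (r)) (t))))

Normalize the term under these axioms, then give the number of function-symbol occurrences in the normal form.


1. (f (t) (f (f (t) (h (t) (r))) (f (h (t) (r)) (t))))  →  (f (f (t) (h (t) (r))) (f (h (t) (r)) (t)))
2. (f (f (t) (h (t) (r))) (f (h (t) (r)) (t)))  →  (f (h (t) (r)) (f (h (t) (r)) (t)))
3. (f (h (t) (r)) (f (h (t) (r)) (t)))  →  (f (h (t) (r)) (h (t) (r)))
normal form: (f (h (t) (r)) (h (t) (r)))

size = 7


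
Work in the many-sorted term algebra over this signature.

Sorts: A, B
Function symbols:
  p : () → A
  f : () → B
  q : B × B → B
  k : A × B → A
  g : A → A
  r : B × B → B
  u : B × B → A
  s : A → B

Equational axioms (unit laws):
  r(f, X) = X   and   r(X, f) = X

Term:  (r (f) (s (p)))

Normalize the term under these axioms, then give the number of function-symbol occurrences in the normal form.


size = 2

1. (r (f) (s (p)))  →  (s (p))
normal form: (s (p))


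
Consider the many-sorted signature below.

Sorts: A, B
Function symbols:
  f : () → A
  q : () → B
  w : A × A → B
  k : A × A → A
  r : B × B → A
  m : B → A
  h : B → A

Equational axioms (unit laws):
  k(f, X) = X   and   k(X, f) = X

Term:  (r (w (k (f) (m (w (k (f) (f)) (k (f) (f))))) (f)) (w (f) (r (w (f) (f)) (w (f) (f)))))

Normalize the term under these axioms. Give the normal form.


1. (r (w (k (f) (m (w (k (f) (f)) (k (f) (f))))) (f)) (w (f) (r (w (f) (f)) (w (f) (f)))))  →  (r (w (m (w (k (f) (f)) (k (f) (f)))) (f)) (w (f) (r (w (f) (f)) (w (f) (f)))))
2. (r (w (m (w (k (f) (f)) (k (f) (f)))) (f)) (w (f) (r (w (f) (f)) (w (f) (f)))))  →  (r (w (m (w (f) (k (f) (f)))) (f)) (w (f) (r (w (f) (f)) (w (f) (f)))))
3. (r (w (m (w (f) (k (f) (f)))) (f)) (w (f) (r (w (f) (f)) (w (f) (f)))))  →  (r (w (m (w (f) (f))) (f)) (w (f) (r (w (f) (f)) (w (f) (f)))))

normal form = (r (w (m (w (f) (f))) (f)) (w (f) (r (w (f) (f)) (w (f) (f)))))


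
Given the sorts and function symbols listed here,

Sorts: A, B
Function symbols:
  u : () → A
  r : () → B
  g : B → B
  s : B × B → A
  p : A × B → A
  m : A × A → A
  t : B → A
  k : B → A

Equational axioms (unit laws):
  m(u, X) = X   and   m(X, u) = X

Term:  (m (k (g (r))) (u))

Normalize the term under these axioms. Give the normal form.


normal form = (k (g (r)))

1. (m (k (g (r))) (u))  →  (k (g (r)))


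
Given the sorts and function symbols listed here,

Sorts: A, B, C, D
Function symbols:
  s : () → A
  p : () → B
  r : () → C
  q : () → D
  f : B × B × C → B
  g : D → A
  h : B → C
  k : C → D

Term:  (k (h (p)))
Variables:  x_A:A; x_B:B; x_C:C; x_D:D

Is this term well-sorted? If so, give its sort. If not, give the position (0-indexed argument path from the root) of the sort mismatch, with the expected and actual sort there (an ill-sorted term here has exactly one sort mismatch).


well-sorted; sort = D

    (p) : B
  (h (p)) : C
(k (h (p))) : D


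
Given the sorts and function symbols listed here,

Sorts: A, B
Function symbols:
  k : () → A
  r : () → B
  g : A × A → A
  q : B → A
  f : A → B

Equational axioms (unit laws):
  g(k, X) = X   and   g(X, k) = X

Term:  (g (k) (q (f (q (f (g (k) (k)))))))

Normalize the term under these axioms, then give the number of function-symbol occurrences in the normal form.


1. (g (k) (q (f (q (f (g (k) (k)))))))  →  (q (f (q (f (g (k) (k))))))
2. (q (f (q (f (g (k) (k))))))  →  (q (f (q (f (k)))))
normal form: (q (f (q (f (k)))))

size = 5


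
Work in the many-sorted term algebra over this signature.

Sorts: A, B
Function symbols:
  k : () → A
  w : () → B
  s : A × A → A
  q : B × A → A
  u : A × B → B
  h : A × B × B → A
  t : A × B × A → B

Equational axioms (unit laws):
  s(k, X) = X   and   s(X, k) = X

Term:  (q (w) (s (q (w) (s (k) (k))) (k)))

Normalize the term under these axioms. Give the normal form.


normal form = (q (w) (q (w) (k)))

1. (q (w) (s (q (w) (s (k) (k))) (k)))  →  (q (w) (q (w) (s (k) (k))))
2. (q (w) (q (w) (s (k) (k))))  →  (q (w) (q (w) (k)))


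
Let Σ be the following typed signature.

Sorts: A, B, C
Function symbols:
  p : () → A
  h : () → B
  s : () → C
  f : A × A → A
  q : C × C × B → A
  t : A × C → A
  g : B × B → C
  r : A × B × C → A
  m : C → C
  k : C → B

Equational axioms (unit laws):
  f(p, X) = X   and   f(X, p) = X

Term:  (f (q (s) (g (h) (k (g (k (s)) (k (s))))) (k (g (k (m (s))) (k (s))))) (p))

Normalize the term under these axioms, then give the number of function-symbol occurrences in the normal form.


1. (f (q (s) (g (h) (k (g (k (s)) (k (s))))) (k (g (k (m (s))) (k (s))))) (p))  →  (q (s) (g (h) (k (g (k (s)) (k (s))))) (k (g (k (m (s))) (k (s)))))
normal form: (q (s) (g (h) (k (g (k (s)) (k (s))))) (k (g (k (m (s))) (k (s)))))

size = 17


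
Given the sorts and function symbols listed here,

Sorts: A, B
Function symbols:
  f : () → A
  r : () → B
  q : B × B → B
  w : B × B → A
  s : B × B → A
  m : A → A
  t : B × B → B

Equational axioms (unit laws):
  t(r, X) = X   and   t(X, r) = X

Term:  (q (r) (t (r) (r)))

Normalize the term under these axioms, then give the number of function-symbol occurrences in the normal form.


size = 3

1. (q (r) (t (r) (r)))  →  (q (r) (r))
normal form: (q (r) (r))


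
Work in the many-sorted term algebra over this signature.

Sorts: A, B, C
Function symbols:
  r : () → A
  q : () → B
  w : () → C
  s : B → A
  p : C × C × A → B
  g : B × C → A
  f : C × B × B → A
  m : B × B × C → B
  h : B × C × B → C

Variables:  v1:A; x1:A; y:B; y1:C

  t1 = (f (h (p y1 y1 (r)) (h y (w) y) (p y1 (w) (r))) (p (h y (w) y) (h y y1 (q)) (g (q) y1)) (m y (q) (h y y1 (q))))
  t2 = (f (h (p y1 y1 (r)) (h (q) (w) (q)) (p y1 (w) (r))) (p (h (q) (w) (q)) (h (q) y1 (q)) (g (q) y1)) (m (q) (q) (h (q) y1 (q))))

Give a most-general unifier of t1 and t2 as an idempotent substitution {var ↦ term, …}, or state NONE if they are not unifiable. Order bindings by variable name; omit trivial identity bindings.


{y ↦ (q)}


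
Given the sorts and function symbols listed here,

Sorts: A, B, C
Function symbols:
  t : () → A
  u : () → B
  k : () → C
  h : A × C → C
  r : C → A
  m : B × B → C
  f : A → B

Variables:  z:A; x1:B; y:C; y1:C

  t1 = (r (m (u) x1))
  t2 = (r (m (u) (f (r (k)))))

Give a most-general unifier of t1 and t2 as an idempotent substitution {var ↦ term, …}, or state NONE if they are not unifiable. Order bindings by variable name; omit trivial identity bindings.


{x1 ↦ (f (r (k)))}


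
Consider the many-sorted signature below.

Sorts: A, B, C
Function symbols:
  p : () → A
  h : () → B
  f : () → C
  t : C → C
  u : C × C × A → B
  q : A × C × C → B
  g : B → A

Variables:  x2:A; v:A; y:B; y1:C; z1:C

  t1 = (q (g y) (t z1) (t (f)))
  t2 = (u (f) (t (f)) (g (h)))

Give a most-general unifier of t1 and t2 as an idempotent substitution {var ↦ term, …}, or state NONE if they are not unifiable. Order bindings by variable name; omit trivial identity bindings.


head clash or occurs-check failure — not unifiable

NONE (not unifiable)


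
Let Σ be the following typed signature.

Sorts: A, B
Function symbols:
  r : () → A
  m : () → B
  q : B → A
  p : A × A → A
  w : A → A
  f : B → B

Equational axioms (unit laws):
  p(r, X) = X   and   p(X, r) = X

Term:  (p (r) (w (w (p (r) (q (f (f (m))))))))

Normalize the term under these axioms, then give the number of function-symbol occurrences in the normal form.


1. (p (r) (w (w (p (r) (q (f (f (m))))))))  →  (w (w (p (r) (q (f (f (m)))))))
2. (w (w (p (r) (q (f (f (m)))))))  →  (w (w (q (f (f (m))))))
normal form: (w (w (q (f (f (m))))))

size = 6


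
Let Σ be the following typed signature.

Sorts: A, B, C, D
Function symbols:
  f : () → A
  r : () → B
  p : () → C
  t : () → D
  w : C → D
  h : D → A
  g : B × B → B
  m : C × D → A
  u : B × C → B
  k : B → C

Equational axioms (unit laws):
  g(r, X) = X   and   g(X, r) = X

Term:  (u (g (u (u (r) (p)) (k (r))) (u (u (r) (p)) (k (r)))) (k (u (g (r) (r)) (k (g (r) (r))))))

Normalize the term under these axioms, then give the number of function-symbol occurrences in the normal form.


size = 19

1. (u (g (u (u (r) (p)) (k (r))) (u (u (r) (p)) (k (r)))) (k (u (g (r) (r)) (k (g (r) (r))))))  →  (u (g (u (u (r) (p)) (k (r))) (u (u (r) (p)) (k (r)))) (k (u (r) (k (g (r) (r))))))
2. (u (g (u (u (r) (p)) (k (r))) (u (u (r) (p)) (k (r)))) (k (u (r) (k (g (r) (r))))))  →  (u (g (u (u (r) (p)) (k (r))) (u (u (r) (p)) (k (r)))) (k (u (r) (k (r)))))
normal form: (u (g (u (u (r) (p)) (k (r))) (u (u (r) (p)) (k (r)))) (k (u (r) (k (r)))))


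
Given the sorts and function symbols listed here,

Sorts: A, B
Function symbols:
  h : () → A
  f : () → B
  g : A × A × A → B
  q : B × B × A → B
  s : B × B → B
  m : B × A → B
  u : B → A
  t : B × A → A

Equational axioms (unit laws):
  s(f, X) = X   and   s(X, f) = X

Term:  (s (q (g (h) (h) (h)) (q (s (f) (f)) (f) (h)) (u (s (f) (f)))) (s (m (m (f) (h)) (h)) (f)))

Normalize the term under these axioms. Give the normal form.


1. (s (q (g (h) (h) (h)) (q (s (f) (f)) (f) (h)) (u (s (f) (f)))) (s (m (m (f) (h)) (h)) (f)))  →  (s (q (g (h) (h) (h)) (q (f) (f) (h)) (u (s (f) (f)))) (s (m (m (f) (h)) (h)) (f)))
2. (s (q (g (h) (h) (h)) (q (f) (f) (h)) (u (s (f) (f)))) (s (m (m (f) (h)) (h)) (f)))  →  (s (q (g (h) (h) (h)) (q (f) (f) (h)) (u (f))) (s (m (m (f) (h)) (h)) (f)))
3. (s (q (g (h) (h) (h)) (q (f) (f) (h)) (u (f))) (s (m (m (f) (h)) (h)) (f)))  →  (s (q (g (h) (h) (h)) (q (f) (f) (h)) (u (f))) (m (m (f) (h)) (h)))

normal form = (s (q (g (h) (h) (h)) (q (f) (f) (h)) (u (f))) (m (m (f) (h)) (h)))


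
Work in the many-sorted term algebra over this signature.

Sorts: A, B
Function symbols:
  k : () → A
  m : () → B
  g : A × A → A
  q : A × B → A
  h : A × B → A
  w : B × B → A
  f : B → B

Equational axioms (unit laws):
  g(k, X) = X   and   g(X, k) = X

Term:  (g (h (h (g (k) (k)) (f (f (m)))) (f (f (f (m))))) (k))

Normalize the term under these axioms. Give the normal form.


1. (g (h (h (g (k) (k)) (f (f (m)))) (f (f (f (m))))) (k))  →  (h (h (g (k) (k)) (f (f (m)))) (f (f (f (m)))))
2. (h (h (g (k) (k)) (f (f (m)))) (f (f (f (m)))))  →  (h (h (k) (f (f (m)))) (f (f (f (m)))))

normal form = (h (h (k) (f (f (m)))) (f (f (f (m)))))


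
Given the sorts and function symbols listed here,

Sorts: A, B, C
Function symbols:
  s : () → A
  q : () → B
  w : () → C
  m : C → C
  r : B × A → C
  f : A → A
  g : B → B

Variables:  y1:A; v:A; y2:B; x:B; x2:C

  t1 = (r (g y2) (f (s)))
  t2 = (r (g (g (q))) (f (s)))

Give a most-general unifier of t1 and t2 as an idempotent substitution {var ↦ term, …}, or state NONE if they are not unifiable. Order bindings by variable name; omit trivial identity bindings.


{y2 ↦ (g (q))}


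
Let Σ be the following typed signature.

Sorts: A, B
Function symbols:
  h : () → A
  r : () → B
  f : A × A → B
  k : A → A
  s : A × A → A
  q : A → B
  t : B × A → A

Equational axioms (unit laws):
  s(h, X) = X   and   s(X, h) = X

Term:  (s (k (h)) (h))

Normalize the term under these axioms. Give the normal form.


1. (s (k (h)) (h))  →  (k (h))

normal form = (k (h))


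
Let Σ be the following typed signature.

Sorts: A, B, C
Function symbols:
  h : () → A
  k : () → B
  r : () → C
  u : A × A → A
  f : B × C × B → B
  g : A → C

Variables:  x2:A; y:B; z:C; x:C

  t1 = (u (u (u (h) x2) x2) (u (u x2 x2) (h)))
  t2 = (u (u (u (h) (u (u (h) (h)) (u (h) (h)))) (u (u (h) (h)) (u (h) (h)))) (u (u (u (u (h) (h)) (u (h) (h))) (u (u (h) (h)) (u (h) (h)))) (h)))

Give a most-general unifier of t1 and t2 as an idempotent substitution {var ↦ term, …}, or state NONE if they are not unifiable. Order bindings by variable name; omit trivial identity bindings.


{x2 ↦ (u (u (h) (h)) (u (h) (h)))}


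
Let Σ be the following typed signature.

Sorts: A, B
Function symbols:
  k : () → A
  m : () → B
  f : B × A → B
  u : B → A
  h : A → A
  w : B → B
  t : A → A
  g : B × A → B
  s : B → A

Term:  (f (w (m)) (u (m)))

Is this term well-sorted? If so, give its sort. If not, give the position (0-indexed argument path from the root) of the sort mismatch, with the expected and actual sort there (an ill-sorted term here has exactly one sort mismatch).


    (m) : B
  (w (m)) : B
    (m) : B
  (u (m)) : A
(f (w (m)) (u (m))) : B

well-sorted; sort = B


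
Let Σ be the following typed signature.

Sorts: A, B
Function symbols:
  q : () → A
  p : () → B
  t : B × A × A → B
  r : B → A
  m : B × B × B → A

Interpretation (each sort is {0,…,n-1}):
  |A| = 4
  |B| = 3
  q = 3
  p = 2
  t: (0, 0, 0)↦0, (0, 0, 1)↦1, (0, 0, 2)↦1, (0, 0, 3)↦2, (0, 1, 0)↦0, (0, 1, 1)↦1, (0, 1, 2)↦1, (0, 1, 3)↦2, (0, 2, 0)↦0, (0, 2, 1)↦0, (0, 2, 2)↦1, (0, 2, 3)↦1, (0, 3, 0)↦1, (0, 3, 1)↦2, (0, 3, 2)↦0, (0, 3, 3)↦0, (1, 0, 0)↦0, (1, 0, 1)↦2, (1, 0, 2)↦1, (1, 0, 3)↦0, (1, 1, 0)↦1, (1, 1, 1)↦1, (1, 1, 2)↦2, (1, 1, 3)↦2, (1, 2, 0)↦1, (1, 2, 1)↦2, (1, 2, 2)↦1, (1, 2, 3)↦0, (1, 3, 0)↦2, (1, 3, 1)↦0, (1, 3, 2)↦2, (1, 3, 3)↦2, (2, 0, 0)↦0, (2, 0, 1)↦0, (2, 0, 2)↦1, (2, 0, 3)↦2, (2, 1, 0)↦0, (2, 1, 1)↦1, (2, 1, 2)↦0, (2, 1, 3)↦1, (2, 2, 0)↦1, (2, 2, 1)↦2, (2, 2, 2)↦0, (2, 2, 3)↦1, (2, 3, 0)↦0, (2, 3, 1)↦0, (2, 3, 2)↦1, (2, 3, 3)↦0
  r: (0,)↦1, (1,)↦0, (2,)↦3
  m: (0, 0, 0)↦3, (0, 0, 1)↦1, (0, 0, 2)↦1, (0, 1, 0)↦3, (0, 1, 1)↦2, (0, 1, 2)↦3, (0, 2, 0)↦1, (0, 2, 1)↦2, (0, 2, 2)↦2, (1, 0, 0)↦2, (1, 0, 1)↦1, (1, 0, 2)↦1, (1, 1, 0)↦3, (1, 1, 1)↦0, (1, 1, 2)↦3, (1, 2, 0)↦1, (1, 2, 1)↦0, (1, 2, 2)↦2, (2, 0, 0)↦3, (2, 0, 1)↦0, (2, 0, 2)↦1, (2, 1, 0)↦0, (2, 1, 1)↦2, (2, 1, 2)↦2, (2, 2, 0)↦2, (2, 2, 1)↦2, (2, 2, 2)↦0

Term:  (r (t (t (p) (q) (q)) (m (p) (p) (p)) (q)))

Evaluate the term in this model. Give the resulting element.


  p = 2
  q = 3
  q = 3
  (t (p) (q) (q)) = t(2, 3, 3) = 0
  p = 2
  p = 2
  p = 2
  (m (p) (p) (p)) = m(2, 2, 2) = 0
  q = 3
  (t (t (p) (q) (q)) (m (p) (p) (p)) (q)) = t(0, 0, 3) = 2
  (r (t (t (p) (q) (q)) (m (p) (p) (p)) (q))) = r(2,) = 3

value = 3


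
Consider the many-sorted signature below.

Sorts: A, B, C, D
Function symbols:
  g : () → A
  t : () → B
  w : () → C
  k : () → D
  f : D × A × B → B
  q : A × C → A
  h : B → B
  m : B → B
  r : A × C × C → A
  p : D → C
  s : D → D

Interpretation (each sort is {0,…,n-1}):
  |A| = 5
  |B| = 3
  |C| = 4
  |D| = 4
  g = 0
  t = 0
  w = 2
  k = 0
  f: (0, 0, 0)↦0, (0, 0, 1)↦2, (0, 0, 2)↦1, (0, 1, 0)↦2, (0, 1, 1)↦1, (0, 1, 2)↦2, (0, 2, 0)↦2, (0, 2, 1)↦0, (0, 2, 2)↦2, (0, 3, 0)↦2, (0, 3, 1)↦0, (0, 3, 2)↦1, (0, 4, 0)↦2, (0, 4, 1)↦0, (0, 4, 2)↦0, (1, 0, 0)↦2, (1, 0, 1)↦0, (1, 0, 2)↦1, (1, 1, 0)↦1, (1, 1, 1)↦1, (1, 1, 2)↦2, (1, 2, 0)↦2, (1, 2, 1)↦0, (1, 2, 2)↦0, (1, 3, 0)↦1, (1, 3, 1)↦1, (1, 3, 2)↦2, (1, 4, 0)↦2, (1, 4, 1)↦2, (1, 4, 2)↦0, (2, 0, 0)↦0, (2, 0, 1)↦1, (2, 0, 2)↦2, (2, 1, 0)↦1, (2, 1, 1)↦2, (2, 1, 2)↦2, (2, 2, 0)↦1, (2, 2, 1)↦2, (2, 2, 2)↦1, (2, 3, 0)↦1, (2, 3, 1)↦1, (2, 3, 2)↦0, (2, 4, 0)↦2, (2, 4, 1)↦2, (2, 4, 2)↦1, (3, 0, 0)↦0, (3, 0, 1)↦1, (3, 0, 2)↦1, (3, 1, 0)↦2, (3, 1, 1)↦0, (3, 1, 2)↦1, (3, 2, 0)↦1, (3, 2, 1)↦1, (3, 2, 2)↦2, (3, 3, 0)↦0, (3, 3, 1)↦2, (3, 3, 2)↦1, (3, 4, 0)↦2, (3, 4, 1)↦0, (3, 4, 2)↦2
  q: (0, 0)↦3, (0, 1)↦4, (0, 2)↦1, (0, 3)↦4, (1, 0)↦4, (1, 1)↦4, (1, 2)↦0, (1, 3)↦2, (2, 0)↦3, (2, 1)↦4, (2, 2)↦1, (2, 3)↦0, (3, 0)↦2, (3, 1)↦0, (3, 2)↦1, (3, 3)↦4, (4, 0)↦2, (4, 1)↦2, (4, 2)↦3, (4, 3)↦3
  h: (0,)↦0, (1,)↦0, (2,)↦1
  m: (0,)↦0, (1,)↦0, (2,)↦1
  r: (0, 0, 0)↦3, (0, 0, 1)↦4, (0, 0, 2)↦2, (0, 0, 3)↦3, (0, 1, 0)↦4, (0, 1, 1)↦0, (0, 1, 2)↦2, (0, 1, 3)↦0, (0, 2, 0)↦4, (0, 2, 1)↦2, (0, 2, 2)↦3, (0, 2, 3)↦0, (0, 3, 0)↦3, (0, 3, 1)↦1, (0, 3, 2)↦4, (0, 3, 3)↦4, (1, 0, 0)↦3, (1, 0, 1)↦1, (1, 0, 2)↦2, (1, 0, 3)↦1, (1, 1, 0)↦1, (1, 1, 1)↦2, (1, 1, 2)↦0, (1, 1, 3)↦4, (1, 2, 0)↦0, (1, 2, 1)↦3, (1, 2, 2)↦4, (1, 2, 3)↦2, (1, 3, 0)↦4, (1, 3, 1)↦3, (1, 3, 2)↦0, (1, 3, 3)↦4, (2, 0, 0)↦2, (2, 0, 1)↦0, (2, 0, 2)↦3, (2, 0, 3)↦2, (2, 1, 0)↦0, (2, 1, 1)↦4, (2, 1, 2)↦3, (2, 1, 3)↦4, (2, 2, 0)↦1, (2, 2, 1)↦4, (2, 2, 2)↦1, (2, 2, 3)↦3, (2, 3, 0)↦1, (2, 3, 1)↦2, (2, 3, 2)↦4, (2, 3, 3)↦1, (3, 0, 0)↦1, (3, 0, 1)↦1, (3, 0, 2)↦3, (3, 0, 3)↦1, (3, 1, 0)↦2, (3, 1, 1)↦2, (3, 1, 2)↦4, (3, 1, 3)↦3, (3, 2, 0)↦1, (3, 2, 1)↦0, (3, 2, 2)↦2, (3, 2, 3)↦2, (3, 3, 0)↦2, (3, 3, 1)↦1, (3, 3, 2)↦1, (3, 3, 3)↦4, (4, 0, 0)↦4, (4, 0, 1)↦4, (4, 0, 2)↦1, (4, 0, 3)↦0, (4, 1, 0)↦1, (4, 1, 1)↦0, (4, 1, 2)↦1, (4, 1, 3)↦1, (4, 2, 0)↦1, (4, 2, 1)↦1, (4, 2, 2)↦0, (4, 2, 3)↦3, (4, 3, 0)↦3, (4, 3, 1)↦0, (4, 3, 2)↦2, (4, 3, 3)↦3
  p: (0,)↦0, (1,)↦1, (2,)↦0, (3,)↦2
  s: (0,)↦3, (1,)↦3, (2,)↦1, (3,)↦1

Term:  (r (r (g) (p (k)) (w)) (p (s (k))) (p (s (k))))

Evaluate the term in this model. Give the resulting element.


  g = 0
  k = 0
  (p (k)) = p(0,) = 0
  w = 2
  (r (g) (p (k)) (w)) = r(0, 0, 2) = 2
  k = 0
  (s (k)) = s(0,) = 3
  (p (s (k))) = p(3,) = 2
  k = 0
  (s (k)) = s(0,) = 3
  (p (s (k))) = p(3,) = 2
  (r (r (g) (p (k)) (w)) (p (s (k))) (p (s (k)))) = r(2, 2, 2) = 1

value = 1


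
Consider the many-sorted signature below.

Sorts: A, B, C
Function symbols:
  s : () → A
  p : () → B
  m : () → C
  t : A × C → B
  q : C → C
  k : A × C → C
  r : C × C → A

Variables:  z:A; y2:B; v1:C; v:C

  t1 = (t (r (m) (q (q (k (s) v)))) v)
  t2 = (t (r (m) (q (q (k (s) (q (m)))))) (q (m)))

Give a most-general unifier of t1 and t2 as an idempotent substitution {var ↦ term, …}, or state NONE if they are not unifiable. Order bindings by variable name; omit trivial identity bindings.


{v ↦ (q (m))}


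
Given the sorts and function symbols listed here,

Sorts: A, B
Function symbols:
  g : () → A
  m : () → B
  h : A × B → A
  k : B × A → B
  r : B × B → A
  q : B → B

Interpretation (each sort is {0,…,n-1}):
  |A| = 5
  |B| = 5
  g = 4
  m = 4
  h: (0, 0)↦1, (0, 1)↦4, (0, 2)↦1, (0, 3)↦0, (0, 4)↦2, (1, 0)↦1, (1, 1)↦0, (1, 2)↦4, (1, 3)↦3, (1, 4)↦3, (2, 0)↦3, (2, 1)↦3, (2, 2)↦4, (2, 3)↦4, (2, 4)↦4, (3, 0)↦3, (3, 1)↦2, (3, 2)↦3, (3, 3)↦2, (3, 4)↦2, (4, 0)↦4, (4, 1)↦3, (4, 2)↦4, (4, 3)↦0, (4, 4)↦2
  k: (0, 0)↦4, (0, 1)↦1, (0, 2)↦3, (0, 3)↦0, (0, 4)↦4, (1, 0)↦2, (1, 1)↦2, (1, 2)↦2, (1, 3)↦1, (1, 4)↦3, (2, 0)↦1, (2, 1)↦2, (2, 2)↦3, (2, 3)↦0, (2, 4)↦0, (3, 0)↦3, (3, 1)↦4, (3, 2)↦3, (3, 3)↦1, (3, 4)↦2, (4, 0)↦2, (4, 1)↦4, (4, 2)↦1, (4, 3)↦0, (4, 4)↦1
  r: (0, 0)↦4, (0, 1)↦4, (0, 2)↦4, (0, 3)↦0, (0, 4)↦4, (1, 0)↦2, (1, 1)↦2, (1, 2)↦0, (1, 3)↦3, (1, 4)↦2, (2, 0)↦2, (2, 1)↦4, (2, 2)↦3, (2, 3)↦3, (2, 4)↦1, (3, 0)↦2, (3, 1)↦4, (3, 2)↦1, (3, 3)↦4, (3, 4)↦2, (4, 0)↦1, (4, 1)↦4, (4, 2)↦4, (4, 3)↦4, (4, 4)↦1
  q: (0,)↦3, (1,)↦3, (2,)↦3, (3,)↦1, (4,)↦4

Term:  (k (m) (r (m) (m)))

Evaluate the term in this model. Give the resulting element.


value = 4

  m = 4
  m = 4
  m = 4
  (r (m) (m)) = r(4, 4) = 1
  (k (m) (r (m) (m))) = k(4, 1) = 4


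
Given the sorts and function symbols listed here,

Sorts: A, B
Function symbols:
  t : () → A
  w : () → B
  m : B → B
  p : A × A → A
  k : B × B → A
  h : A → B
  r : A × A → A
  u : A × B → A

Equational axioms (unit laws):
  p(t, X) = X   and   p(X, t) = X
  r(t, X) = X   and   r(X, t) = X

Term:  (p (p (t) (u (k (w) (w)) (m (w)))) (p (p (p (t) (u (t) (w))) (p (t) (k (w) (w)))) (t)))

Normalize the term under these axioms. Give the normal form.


normal form = (p (u (k (w) (w)) (m (w))) (p (u (t) (w)) (k (w) (w))))

1. (p (p (t) (u (k (w) (w)) (m (w)))) (p (p (p (t) (u (t) (w))) (p (t) (k (w) (w)))) (t)))  →  (p (u (k (w) (w)) (m (w))) (p (p (p (t) (u (t) (w))) (p (t) (k (w) (w)))) (t)))
2. (p (u (k (w) (w)) (m (w))) (p (p (p (t) (u (t) (w))) (p (t) (k (w) (w)))) (t)))  →  (p (u (k (w) (w)) (m (w))) (p (p (t) (u (t) (w))) (p (t) (k (w) (w)))))
3. (p (u (k (w) (w)) (m (w))) (p (p (t) (u (t) (w))) (p (t) (k (w) (w)))))  →  (p (u (k (w) (w)) (m (w))) (p (u (t) (w)) (p (t) (k (w) (w)))))
4. (p (u (k (w) (w)) (m (w))) (p (u (t) (w)) (p (t) (k (w) (w)))))  →  (p (u (k (w) (w)) (m (w))) (p (u (t) (w)) (k (w) (w))))


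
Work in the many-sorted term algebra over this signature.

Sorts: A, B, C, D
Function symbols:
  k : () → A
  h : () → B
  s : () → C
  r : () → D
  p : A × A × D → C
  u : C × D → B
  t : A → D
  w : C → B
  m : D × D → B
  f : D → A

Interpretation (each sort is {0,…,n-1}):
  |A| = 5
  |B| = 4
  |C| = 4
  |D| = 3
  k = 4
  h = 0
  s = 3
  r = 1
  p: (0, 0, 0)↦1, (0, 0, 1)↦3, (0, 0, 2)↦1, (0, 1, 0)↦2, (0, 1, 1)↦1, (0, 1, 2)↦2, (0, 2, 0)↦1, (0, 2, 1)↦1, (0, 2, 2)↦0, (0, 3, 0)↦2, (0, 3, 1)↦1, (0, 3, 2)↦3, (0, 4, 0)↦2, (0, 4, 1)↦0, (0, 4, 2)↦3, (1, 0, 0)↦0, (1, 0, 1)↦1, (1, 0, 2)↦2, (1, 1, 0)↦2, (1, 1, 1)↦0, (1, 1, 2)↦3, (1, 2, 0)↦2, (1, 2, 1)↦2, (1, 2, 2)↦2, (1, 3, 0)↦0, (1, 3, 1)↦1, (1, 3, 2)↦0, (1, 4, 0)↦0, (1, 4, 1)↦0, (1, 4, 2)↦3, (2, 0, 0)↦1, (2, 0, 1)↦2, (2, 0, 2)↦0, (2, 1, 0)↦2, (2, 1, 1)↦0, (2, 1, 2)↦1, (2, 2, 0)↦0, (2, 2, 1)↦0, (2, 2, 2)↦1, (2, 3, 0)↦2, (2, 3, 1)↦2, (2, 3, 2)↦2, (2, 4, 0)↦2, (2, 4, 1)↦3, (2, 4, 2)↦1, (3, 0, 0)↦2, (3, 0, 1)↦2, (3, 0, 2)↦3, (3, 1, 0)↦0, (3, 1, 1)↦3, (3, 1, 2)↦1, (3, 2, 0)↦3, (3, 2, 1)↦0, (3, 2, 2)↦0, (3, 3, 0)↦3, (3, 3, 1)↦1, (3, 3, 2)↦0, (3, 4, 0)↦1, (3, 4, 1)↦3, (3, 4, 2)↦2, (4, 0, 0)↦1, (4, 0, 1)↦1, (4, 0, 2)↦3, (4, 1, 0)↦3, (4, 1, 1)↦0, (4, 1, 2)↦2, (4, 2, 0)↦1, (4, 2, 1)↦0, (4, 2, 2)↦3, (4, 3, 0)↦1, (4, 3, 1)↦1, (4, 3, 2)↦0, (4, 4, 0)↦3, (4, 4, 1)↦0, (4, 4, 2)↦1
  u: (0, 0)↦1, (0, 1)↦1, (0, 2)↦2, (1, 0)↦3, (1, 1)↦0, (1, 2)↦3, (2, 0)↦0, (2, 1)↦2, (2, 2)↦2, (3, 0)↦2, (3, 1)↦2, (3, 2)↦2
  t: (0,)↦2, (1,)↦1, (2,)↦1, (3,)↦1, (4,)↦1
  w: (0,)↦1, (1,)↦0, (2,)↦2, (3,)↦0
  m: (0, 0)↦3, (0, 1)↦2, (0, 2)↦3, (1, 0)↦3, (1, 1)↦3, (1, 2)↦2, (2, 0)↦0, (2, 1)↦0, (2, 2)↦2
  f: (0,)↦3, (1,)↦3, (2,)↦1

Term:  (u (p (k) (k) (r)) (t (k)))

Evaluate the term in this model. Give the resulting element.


value = 1

  k = 4
  k = 4
  r = 1
  (p (k) (k) (r)) = p(4, 4, 1) = 0
  k = 4
  (t (k)) = t(4,) = 1
  (u (p (k) (k) (r)) (t (k))) = u(0, 1) = 1


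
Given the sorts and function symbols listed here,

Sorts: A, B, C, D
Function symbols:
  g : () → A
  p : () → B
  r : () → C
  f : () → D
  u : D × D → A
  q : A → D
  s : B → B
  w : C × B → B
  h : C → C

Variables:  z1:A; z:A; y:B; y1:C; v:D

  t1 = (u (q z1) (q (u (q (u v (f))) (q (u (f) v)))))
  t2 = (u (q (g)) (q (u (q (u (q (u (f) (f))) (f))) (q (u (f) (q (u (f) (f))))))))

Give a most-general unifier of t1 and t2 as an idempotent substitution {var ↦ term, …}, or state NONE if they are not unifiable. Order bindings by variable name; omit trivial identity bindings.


{v ↦ (q (u (f) (f))), z1 ↦ (g)}


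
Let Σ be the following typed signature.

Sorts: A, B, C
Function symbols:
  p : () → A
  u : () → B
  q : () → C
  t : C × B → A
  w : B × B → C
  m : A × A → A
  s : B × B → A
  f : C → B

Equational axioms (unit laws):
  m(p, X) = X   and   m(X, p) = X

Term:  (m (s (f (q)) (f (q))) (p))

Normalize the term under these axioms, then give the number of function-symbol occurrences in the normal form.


1. (m (s (f (q)) (f (q))) (p))  →  (s (f (q)) (f (q)))
normal form: (s (f (q)) (f (q)))

size = 5


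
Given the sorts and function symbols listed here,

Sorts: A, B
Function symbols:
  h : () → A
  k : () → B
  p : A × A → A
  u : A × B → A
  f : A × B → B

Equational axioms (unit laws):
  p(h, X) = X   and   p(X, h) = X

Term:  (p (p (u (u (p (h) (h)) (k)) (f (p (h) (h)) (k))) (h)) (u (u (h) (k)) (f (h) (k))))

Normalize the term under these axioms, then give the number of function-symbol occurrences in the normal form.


1. (p (p (u (u (p (h) (h)) (k)) (f (p (h) (h)) (k))) (h)) (u (u (h) (k)) (f (h) (k))))  →  (p (u (u (p (h) (h)) (k)) (f (p (h) (h)) (k))) (u (u (h) (k)) (f (h) (k))))
2. (p (u (u (p (h) (h)) (k)) (f (p (h) (h)) (k))) (u (u (h) (k)) (f (h) (k))))  →  (p (u (u (h) (k)) (f (p (h) (h)) (k))) (u (u (h) (k)) (f (h) (k))))
3. (p (u (u (h) (k)) (f (p (h) (h)) (k))) (u (u (h) (k)) (f (h) (k))))  →  (p (u (u (h) (k)) (f (h) (k))) (u (u (h) (k)) (f (h) (k))))
normal form: (p (u (u (h) (k)) (f (h) (k))) (u (u (h) (k)) (f (h) (k))))

size = 15


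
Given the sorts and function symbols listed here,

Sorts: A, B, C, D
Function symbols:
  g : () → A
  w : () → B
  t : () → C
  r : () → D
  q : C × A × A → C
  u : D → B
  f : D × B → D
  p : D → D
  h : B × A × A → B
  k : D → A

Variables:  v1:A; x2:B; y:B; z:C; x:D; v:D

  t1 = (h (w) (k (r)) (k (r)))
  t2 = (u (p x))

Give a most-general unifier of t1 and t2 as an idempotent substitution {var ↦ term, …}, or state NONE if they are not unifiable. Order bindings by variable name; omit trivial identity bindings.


head clash or occurs-check failure — not unifiable

NONE (not unifiable)


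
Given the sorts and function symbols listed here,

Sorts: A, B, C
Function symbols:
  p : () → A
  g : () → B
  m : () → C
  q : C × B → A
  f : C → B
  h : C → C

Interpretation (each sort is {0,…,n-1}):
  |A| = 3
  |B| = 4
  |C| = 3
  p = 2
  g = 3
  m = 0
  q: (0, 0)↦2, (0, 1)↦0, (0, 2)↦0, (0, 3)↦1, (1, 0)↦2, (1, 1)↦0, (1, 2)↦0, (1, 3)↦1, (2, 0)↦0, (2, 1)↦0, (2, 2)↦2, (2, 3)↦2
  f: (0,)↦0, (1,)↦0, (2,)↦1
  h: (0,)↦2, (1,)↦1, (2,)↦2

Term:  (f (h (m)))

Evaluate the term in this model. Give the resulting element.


  m = 0
  (h (m)) = h(0,) = 2
  (f (h (m))) = f(2,) = 1

value = 1


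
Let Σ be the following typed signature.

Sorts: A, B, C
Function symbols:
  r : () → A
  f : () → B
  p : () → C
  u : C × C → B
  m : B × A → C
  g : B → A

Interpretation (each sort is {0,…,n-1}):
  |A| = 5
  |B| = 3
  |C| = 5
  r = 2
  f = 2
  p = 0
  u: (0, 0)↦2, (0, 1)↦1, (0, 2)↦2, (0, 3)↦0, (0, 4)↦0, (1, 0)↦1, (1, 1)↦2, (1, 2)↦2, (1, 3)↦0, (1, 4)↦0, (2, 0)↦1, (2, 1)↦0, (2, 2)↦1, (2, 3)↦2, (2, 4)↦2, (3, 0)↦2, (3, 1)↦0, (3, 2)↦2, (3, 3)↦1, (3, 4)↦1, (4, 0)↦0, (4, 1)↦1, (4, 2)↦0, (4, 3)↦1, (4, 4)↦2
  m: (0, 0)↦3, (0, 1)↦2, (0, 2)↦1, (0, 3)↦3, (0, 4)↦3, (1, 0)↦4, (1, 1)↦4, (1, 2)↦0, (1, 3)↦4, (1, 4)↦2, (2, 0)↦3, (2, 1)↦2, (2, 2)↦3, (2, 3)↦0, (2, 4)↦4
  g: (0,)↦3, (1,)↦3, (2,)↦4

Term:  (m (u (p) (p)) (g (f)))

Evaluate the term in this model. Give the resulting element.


value = 4

  p = 0
  p = 0
  (u (p) (p)) = u(0, 0) = 2
  f = 2
  (g (f)) = g(2,) = 4
  (m (u (p) (p)) (g (f))) = m(2, 4) = 4


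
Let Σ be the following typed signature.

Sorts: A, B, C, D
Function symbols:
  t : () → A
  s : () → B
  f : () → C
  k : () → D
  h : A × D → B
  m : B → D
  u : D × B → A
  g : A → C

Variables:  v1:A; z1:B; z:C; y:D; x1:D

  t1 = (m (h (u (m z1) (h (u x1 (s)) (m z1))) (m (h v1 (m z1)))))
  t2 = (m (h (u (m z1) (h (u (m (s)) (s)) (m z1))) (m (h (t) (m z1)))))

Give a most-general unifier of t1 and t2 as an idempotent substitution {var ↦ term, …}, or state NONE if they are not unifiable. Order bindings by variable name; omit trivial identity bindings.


{v1 ↦ (t), x1 ↦ (m (s))}


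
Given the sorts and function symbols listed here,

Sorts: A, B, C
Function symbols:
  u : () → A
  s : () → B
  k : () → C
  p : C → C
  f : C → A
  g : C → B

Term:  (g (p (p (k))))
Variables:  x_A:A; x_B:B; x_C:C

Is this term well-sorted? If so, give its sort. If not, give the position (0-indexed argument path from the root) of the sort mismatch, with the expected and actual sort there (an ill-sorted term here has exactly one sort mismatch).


      (k) : C
    (p (k)) : C
  (p (p (k))) : C
(g (p (p (k)))) : B

well-sorted; sort = B


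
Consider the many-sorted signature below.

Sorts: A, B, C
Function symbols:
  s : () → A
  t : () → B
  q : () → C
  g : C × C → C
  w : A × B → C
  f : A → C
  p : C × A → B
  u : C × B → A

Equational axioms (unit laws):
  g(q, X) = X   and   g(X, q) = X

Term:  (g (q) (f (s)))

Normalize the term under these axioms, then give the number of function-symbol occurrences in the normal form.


1. (g (q) (f (s)))  →  (f (s))
normal form: (f (s))

size = 2


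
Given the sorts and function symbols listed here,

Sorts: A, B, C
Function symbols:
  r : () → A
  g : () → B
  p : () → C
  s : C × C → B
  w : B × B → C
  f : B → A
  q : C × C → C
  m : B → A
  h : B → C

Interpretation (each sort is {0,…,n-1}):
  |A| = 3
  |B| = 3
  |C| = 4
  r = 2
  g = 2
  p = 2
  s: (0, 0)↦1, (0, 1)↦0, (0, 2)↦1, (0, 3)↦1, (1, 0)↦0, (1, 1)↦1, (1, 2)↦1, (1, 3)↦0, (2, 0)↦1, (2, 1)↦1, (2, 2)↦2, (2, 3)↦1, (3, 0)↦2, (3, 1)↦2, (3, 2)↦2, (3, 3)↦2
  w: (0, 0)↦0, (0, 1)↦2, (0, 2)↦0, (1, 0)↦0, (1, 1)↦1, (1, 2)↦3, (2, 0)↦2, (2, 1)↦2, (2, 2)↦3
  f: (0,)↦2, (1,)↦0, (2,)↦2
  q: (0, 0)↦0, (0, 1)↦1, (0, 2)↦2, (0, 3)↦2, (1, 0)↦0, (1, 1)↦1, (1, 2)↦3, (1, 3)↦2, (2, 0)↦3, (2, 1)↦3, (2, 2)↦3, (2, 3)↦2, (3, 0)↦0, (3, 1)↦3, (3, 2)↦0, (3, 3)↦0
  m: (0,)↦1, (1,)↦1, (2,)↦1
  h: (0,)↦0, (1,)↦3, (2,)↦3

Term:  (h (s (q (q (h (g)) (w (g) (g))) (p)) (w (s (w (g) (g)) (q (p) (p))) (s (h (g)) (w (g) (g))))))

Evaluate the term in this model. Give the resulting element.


value = 3

  g = 2
  (h (g)) = h(2,) = 3
  g = 2
  g = 2
  (w (g) (g)) = w(2, 2) = 3
  (q (h (g)) (w (g) (g))) = q(3, 3) = 0
  p = 2
  (q (q (h (g)) (w (g) (g))) (p)) = q(0, 2) = 2
  g = 2
  g = 2
  (w (g) (g)) = w(2, 2) = 3
  p = 2
  p = 2
  (q (p) (p)) = q(2, 2) = 3
  (s (w (g) (g)) (q (p) (p))) = s(3, 3) = 2
  g = 2
  (h (g)) = h(2,) = 3
  g = 2
  g = 2
  (w (g) (g)) = w(2, 2) = 3
  (s (h (g)) (w (g) (g))) = s(3, 3) = 2
  (w (s (w (g) (g)) (q (p) (p))) (s (h (g)) (w (g) (g)))) = w(2, 2) = 3
  (s (q (q (h (g)) (w (g) (g))) (p)) (w (s (w (g) (g)) (q (p) (p))) (s (h (g)) (w (g) (g))))) = s(2, 3) = 1
  (h (s (q (q (h (g)) (w (g) (g))) (p)) (w (s (w (g) (g)) (q (p) (p))) (s (h (g)) (w (g) (g)))))) = h(1,) = 3


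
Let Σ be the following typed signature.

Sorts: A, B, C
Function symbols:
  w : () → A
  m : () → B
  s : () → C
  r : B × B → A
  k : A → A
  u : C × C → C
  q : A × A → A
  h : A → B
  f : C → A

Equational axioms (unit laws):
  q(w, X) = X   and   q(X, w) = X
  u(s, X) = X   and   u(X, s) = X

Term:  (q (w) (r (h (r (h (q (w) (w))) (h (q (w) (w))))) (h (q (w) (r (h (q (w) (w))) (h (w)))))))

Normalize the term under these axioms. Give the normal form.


normal form = (r (h (r (h (w)) (h (w)))) (h (r (h (w)) (h (w)))))

1. (q (w) (r (h (r (h (q (w) (w))) (h (q (w) (w))))) (h (q (w) (r (h (q (w) (w))) (h (w)))))))  →  (r (h (r (h (q (w) (w))) (h (q (w) (w))))) (h (q (w) (r (h (q (w) (w))) (h (w))))))
2. (r (h (r (h (q (w) (w))) (h (q (w) (w))))) (h (q (w) (r (h (q (w) (w))) (h (w))))))  →  (r (h (r (h (w)) (h (q (w) (w))))) (h (q (w) (r (h (q (w) (w))) (h (w))))))
3. (r (h (r (h (w)) (h (q (w) (w))))) (h (q (w) (r (h (q (w) (w))) (h (w))))))  →  (r (h (r (h (w)) (h (w)))) (h (q (w) (r (h (q (w) (w))) (h (w))))))
4. (r (h (r (h (w)) (h (w)))) (h (q (w) (r (h (q (w) (w))) (h (w))))))  →  (r (h (r (h (w)) (h (w)))) (h (r (h (q (w) (w))) (h (w)))))
5. (r (h (r (h (w)) (h (w)))) (h (r (h (q (w) (w))) (h (w)))))  →  (r (h (r (h (w)) (h (w)))) (h (r (h (w)) (h (w)))))


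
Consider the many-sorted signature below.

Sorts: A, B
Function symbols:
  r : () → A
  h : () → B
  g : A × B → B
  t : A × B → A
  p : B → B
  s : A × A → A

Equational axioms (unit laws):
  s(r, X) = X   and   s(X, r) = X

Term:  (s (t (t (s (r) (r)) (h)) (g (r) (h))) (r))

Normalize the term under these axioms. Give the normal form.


1. (s (t (t (s (r) (r)) (h)) (g (r) (h))) (r))  →  (t (t (s (r) (r)) (h)) (g (r) (h)))
2. (t (t (s (r) (r)) (h)) (g (r) (h)))  →  (t (t (r) (h)) (g (r) (h)))

normal form = (t (t (r) (h)) (g (r) (h)))


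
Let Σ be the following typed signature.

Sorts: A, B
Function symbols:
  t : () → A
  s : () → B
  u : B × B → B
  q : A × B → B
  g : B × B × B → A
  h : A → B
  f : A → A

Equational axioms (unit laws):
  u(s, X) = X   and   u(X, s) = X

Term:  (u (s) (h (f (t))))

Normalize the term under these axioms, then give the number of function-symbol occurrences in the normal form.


size = 3

1. (u (s) (h (f (t))))  →  (h (f (t)))
normal form: (h (f (t)))


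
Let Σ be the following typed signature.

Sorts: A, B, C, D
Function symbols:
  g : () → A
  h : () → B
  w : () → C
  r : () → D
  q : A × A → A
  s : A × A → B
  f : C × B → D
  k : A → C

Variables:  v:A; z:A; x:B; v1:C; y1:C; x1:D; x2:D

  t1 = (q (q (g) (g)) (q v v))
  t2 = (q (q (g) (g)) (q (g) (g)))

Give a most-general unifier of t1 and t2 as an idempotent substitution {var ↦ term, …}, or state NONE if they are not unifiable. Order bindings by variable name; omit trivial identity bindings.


{v ↦ (g)}


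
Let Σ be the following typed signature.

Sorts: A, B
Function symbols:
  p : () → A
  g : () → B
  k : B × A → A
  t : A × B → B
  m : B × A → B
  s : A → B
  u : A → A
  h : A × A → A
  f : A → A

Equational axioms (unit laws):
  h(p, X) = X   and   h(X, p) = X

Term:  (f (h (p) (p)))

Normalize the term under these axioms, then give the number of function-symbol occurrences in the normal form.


1. (f (h (p) (p)))  →  (f (p))
normal form: (f (p))

size = 2


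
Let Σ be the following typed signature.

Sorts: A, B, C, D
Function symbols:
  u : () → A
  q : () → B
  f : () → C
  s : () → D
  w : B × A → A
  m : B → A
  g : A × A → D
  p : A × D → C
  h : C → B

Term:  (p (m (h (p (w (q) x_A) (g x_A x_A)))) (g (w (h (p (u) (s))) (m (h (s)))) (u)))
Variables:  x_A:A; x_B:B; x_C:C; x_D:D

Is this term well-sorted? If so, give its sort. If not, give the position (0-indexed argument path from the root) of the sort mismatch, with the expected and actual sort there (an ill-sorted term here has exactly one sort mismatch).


ill-sorted at position [1, 0, 1, 0, 0]: expected C, got D

          (q) : B
          x_A : A
        (w (q) x_A) : A
          x_A : A
          x_A : A
        (g x_A x_A) : D
      (p (w (q) x_A) (g x_A x_A)) : C
    (h (p (w (q) x_A) (g x_A x_A))) : B
  (m (h (p (w (q) x_A) (g x_A x_A)))) : A
          (u) : A
          (s) : D
        (p (u) (s)) : C
      (h (p (u) (s))) : B
          (s) : D
        (h (s)) : ✗ arg 0 at [1, 0, 1, 0, 0] has sort D, expected C
    (u) : A


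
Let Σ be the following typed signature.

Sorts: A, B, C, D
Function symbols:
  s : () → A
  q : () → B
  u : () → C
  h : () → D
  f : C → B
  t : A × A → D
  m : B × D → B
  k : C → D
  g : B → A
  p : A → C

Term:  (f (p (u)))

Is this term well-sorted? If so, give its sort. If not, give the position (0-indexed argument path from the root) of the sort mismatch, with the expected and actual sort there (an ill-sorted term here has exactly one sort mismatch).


ill-sorted at position [0, 0]: expected A, got C

    (u) : C
  (p (u)) : ✗ arg 0 at [0, 0] has sort C, expected A


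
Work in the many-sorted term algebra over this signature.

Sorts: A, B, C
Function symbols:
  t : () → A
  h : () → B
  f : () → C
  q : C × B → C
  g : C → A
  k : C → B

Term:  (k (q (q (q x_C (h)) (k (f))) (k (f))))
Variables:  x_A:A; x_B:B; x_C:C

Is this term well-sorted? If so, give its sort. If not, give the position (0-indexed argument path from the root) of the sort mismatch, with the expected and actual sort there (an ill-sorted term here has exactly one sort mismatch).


        x_C : C
        (h) : B
      (q x_C (h)) : C
        (f) : C
      (k (f)) : B
    (q (q x_C (h)) (k (f))) : C
      (f) : C
    (k (f)) : B
  (q (q (q x_C (h)) (k (f))) (k (f))) : C
(k (q (q (q x_C (h)) (k (f))) (k (f)))) : B

well-sorted; sort = B


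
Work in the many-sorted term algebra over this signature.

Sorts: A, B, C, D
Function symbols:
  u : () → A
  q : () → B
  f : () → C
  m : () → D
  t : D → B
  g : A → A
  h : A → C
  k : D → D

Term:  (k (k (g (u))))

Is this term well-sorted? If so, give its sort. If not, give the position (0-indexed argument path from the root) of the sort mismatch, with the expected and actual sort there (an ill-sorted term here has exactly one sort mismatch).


      (u) : A
    (g (u)) : A
  (k (g (u))) : ✗ arg 0 at [0, 0] has sort A, expected D

ill-sorted at position [0, 0]: expected D, got A


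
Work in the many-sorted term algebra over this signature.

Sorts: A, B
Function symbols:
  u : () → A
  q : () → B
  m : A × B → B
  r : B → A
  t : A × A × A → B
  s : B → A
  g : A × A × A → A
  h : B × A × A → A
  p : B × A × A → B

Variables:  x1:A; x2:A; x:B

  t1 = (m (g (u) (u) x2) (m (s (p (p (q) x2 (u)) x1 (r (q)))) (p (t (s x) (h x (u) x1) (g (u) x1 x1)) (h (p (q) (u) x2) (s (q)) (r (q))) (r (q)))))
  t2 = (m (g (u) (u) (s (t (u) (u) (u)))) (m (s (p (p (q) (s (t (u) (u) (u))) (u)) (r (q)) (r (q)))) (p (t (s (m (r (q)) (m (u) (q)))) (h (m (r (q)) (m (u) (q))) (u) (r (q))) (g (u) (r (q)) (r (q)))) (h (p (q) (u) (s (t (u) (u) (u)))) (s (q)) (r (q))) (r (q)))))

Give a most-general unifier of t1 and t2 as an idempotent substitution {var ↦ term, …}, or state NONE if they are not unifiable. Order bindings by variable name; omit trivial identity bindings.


{x ↦ (m (r (q)) (m (u) (q))), x1 ↦ (r (q)), x2 ↦ (s (t (u) (u) (u)))}


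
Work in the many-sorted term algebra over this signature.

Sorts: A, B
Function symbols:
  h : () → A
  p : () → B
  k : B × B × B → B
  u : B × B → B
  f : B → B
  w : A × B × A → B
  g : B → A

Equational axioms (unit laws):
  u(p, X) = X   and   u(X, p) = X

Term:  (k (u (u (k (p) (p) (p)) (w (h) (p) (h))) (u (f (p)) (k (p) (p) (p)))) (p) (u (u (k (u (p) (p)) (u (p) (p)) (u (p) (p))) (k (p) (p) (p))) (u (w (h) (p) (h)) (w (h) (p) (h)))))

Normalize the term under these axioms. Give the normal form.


normal form = (k (u (u (k (p) (p) (p)) (w (h) (p) (h))) (u (f (p)) (k (p) (p) (p)))) (p) (u (u (k (p) (p) (p)) (k (p) (p) (p))) (u (w (h) (p) (h)) (w (h) (p) (h)))))

1. (k (u (u (k (p) (p) (p)) (w (h) (p) (h))) (u (f (p)) (k (p) (p) (p)))) (p) (u (u (k (u (p) (p)) (u (p) (p)) (u (p) (p))) (k (p) (p) (p))) (u (w (h) (p) (h)) (w (h) (p) (h)))))  →  (k (u (u (k (p) (p) (p)) (w (h) (p) (h))) (u (f (p)) (k (p) (p) (p)))) (p) (u (u (k (p) (u (p) (p)) (u (p) (p))) (k (p) (p) (p))) (u (w (h) (p) (h)) (w (h) (p) (h)))))
2. (k (u (u (k (p) (p) (p)) (w (h) (p) (h))) (u (f (p)) (k (p) (p) (p)))) (p) (u (u (k (p) (u (p) (p)) (u (p) (p))) (k (p) (p) (p))) (u (w (h) (p) (h)) (w (h) (p) (h)))))  →  (k (u (u (k (p) (p) (p)) (w (h) (p) (h))) (u (f (p)) (k (p) (p) (p)))) (p) (u (u (k (p) (p) (u (p) (p))) (k (p) (p) (p))) (u (w (h) (p) (h)) (w (h) (p) (h)))))
3. (k (u (u (k (p) (p) (p)) (w (h) (p) (h))) (u (f (p)) (k (p) (p) (p)))) (p) (u (u (k (p) (p) (u (p) (p))) (k (p) (p) (p))) (u (w (h) (p) (h)) (w (h) (p) (h)))))  →  (k (u (u (k (p) (p) (p)) (w (h) (p) (h))) (u (f (p)) (k (p) (p) (p)))) (p) (u (u (k (p) (p) (p)) (k (p) (p) (p))) (u (w (h) (p) (h)) (w (h) (p) (h)))))
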